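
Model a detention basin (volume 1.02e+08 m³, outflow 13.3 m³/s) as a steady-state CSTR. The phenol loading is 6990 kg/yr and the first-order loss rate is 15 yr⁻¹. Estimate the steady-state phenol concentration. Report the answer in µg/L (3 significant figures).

Outflow Q = 13.3 m³/s × 3.156e+07 s/yr = 4.197e+08 m³/yr.
Steady-state CSTR mass balance: W = Q·C + k·V·C, so C = W/(Q + kV).
Q + kV = 4.197e+08 + 15·1.02e+08 = 1.95e+09 m³/yr.
C = 6990/1.95e+09 = 3.585e-06 kg/m³ = 0.003585 mg/L = 3.585 µg/L.

3.59 µg/L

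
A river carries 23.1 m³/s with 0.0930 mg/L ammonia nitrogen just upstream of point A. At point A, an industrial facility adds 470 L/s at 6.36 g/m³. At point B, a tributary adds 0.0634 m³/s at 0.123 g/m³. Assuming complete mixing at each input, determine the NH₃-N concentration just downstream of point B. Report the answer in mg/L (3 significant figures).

470 L/s = 0.47 m³/s.
After input A: C = (23.1·0.093 + 0.47·6.36) / 23.57 = 0.218 mg/L.
After input B: C = (23.57·0.218 + 0.0634·0.123) / 23.63 = 0.2177 mg/L.

0.218 mg/L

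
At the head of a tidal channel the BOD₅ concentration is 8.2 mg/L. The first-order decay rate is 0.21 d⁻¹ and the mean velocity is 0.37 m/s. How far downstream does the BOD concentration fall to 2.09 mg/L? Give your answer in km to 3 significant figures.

208 km

From C = C₀·e^(−kt), t = ln(C₀/C)/k = ln(8.2/2.09)/0.21 = 1.367/0.21 = 6.509 d.
Distance = v·t = 0.37 m/s × 5.624e+05 s = 2.081e+05 m = 208.1 km.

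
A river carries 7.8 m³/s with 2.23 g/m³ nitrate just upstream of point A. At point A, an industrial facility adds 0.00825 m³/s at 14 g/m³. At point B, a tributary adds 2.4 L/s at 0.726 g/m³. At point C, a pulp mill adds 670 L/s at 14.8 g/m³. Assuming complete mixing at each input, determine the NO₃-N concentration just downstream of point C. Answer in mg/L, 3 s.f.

3.23 mg/L

After input A: C = (7.8·2.23 + 0.00825·14) / 7.808 = 2.242 mg/L.
2.4 L/s = 0.0024 m³/s.
After input B: C = (7.808·2.242 + 0.0024·0.726) / 7.811 = 2.242 mg/L.
670 L/s = 0.67 m³/s.
After input C: C = (7.811·2.242 + 0.67·14.8) / 8.481 = 3.234 mg/L.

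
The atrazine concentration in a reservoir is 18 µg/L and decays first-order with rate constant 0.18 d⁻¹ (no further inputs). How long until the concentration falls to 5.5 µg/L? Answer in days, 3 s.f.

t = ln(C₀/C)/k = ln(18/5.5)/0.18 = 1.186/0.18 = 6.587 d.

6.59 d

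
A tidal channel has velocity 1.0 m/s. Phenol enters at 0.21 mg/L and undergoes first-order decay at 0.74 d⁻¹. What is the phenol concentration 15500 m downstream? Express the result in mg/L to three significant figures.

Travel time t = 15500 m / 1.0 m/s = 1.55e+04/1.0 = 1.55e+04 s = 0.1794 d.
First-order decay: C = 0.21·exp(−0.74·0.1794) = 0.21·0.8757 = 0.1839 mg/L.

0.184 mg/L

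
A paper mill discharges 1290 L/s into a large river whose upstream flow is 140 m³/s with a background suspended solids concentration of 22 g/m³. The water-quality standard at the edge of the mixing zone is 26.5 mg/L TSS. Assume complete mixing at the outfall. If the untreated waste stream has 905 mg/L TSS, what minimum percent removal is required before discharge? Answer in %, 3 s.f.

43.1 %

1290 L/s = 1.29 m³/s.
Mass balance: 26.5·141.3 = 1.29·Cₑ + 140·22.
Cₑ = (3744 − 3080) / 1.29 = 514.9 mg/L.
Required removal = 1 − 514.9/905 = 43.11 %.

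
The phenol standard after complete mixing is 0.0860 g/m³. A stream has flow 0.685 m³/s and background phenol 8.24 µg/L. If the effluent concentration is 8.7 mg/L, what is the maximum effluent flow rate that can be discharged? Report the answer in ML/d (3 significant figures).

0.534 ML/d

8.24 µg/L = 0.00824 mg/L.
Mass balance at complete mixing: C_std·(Q_w + Q_r) = Q_w·C_e + Q_r·C_b.
Rearranging, Q_w = Q_r·(C_std − C_b)/(C_e − C_std) = 0.685·(0.086 − 0.00824) / (8.7 − 0.086) = 0.006184 m³/s.
= 0.5343 ML/d.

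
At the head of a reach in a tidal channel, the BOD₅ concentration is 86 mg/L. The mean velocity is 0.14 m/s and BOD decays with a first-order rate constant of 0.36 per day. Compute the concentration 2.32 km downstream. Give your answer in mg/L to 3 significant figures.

Travel time t = 2.32 km / 0.14 m/s = 2320/0.14 = 1.657e+04 s = 0.1918 d.
First-order decay: C = 86·exp(−0.36·0.1918) = 86·0.9333 = 80.26 mg/L.

80.3 mg/L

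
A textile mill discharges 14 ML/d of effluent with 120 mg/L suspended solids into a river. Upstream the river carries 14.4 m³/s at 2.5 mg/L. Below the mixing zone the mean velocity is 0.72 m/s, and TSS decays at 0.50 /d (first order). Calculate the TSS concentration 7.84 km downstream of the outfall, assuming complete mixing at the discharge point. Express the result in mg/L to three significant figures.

14 ML/d = 0.162 m³/s.
After complete mixing, C₀ = (0.162·120 + 14.4·2.5) / 14.56 = 3.807 mg/L.
Travel time t = 7840 m / 0.72 m/s = 1.089e+04 s = 0.126 d.
C = 3.807·exp(−0.50·0.126) = 3.807·0.9389 = 3.575 mg/L.

3.57 mg/L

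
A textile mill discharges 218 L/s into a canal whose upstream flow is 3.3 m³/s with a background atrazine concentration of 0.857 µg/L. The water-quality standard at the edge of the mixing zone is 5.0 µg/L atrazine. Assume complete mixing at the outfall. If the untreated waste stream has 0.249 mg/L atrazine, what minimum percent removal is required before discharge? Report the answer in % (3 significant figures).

218 L/s = 0.218 m³/s.
0.857 µg/L = 0.000857 mg/L.
5.0 µg/L = 0.005 mg/L.
Mass balance: 0.005·3.518 = 0.218·Cₑ + 3.3·0.000857.
Cₑ = (0.01759 − 0.002828) / 0.218 = 0.06772 mg/L.
Required removal = 1 − 0.06772/0.249 = 72.81 %.

72.8 %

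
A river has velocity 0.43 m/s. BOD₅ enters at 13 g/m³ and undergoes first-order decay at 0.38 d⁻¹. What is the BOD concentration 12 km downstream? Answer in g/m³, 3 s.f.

11.5 g/m³

Travel time t = 12 km / 0.43 m/s = 1.2e+04/0.43 = 2.791e+04 s = 0.323 d.
First-order decay: C = 13·exp(−0.38·0.323) = 13·0.8845 = 11.5 g/m³.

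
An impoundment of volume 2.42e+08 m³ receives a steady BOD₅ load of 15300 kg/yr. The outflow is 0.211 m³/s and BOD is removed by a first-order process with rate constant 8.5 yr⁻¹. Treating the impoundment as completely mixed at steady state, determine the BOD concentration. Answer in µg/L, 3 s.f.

Outflow Q = 0.211 m³/s × 3.156e+07 s/yr = 6.659e+06 m³/yr.
Steady-state CSTR mass balance: W = Q·C + k·V·C, so C = W/(Q + kV).
Q + kV = 6.659e+06 + 8.5·2.42e+08 = 2.064e+09 m³/yr.
C = 15300/2.064e+09 = 7.414e-06 kg/m³ = 0.007414 mg/L = 7.414 µg/L.

7.41 µg/L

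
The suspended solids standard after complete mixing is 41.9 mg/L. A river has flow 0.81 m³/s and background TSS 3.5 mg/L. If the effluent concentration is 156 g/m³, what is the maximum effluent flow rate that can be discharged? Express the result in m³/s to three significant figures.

Mass balance at complete mixing: C_std·(Q_w + Q_r) = Q_w·C_e + Q_r·C_b.
Rearranging, Q_w = Q_r·(C_std − C_b)/(C_e − C_std) = 0.81·(41.9 − 3.5) / (156 − 41.9) = 0.2726 m³/s.

0.273 m³/s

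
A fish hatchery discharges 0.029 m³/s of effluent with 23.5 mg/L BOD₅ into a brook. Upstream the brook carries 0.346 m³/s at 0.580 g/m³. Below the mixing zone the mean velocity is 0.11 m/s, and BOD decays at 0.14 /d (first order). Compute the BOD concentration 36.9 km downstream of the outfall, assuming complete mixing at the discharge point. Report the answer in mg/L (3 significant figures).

After complete mixing, C₀ = (0.029·23.5 + 0.346·0.58) / 0.375 = 2.352 mg/L.
Travel time t = 3.69e+04 m / 0.11 m/s = 3.355e+05 s = 3.883 d.
C = 2.352·exp(−0.14·3.883) = 2.352·0.5807 = 1.366 mg/L.

1.37 mg/L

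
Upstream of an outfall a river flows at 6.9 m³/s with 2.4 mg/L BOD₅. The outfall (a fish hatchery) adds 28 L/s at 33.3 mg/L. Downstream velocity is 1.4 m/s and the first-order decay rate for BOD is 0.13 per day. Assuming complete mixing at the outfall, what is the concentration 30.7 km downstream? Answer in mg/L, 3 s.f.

2.44 mg/L

28 L/s = 0.028 m³/s.
After complete mixing, C₀ = (0.028·33.3 + 6.9·2.4) / 6.928 = 2.525 mg/L.
Travel time t = 3.07e+04 m / 1.4 m/s = 2.193e+04 s = 0.2538 d.
C = 2.525·exp(−0.13·0.2538) = 2.525·0.9675 = 2.443 mg/L.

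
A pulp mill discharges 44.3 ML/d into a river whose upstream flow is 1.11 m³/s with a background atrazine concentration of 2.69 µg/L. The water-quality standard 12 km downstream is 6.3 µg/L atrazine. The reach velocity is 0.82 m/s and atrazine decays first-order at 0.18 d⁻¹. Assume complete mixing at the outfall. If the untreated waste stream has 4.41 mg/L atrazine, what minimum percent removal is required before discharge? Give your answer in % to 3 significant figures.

99.7 %

44.3 ML/d = 0.5127 m³/s.
2.69 µg/L = 0.00269 mg/L.
6.3 µg/L = 0.0063 mg/L.
Travel time to the compliance point: t = 1.2e+04/0.82 = 1.463e+04 s = 0.1694 d; decay factor exp(−0.18·0.1694) = 0.97.
So the concentration just after mixing may be at most 0.0063/0.97 = 0.006495 mg/L.
Mass balance: 0.006495·1.623 = 0.5127·Cₑ + 1.11·0.00269.
Cₑ = (0.01054 − 0.002986) / 0.5127 = 0.01473 mg/L.
Required removal = 1 − 0.01473/4.41 = 99.67 %.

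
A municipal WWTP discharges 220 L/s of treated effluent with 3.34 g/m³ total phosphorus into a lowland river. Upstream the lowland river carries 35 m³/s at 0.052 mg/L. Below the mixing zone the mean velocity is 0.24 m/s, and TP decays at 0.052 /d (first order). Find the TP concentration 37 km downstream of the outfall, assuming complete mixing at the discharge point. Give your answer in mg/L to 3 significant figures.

220 L/s = 0.22 m³/s.
After complete mixing, C₀ = (0.22·3.34 + 35·0.052) / 35.22 = 0.07254 mg/L.
Travel time t = 3.7e+04 m / 0.24 m/s = 1.542e+05 s = 1.784 d.
C = 0.07254·exp(−0.052·1.784) = 0.07254·0.9114 = 0.06611 mg/L.

0.0661 mg/L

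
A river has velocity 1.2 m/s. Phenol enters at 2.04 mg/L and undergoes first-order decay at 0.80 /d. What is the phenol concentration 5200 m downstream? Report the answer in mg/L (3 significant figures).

Travel time t = 5200 m / 1.2 m/s = 5200/1.2 = 4333 s = 0.05015 d.
First-order decay: C = 2.04·exp(−0.80·0.05015) = 2.04·0.9607 = 1.96 mg/L.

1.96 mg/L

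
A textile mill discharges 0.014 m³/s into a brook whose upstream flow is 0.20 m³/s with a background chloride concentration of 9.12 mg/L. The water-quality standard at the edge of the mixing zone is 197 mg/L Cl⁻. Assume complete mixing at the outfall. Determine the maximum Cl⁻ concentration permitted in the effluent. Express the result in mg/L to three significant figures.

2880 mg/L

Mass balance: 197·0.214 = 0.014·Cₑ + 0.2·9.12.
Cₑ = (42.16 − 1.824) / 0.014 = 2881 mg/L.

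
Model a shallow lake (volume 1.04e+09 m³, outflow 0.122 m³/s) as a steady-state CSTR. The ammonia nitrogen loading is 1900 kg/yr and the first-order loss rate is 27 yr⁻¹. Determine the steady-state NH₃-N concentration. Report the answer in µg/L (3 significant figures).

Outflow Q = 0.122 m³/s × 3.156e+07 s/yr = 3.85e+06 m³/yr.
Steady-state CSTR mass balance: W = Q·C + k·V·C, so C = W/(Q + kV).
Q + kV = 3.85e+06 + 27·1.04e+09 = 2.808e+10 m³/yr.
C = 1900/2.808e+10 = 6.765e-08 kg/m³ = 6.765e-05 mg/L = 0.06765 µg/L.

0.0677 µg/L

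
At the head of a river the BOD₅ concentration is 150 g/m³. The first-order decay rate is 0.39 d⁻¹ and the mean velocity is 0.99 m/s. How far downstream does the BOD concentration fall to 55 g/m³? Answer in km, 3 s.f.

220 km

From C = C₀·e^(−kt), t = ln(C₀/C)/k = ln(150/55)/0.39 = 1.003/0.39 = 2.573 d.
Distance = v·t = 0.99 m/s × 2.223e+05 s = 2.2e+05 m = 220 km.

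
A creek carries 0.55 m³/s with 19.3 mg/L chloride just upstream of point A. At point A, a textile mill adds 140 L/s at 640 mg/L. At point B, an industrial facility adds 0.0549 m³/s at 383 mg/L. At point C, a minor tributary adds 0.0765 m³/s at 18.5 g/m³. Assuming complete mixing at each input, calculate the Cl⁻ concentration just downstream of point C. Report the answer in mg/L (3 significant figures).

149 mg/L

140 L/s = 0.14 m³/s.
After input A: C = (0.55·19.3 + 0.14·640) / 0.69 = 145.2 mg/L.
After input B: C = (0.69·145.2 + 0.0549·383) / 0.7449 = 162.8 mg/L.
After input C: C = (0.7449·162.8 + 0.0765·18.5) / 0.8214 = 149.3 mg/L.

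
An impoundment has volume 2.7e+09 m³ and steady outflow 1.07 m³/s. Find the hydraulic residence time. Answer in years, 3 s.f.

80.0 yr

Q = 1.07 m³/s × 3.156e+07 s/yr = 3.377e+07 m³/yr.
Hydraulic residence time τ = V/Q = 2.7e+09/3.377e+07 = 79.96 yr.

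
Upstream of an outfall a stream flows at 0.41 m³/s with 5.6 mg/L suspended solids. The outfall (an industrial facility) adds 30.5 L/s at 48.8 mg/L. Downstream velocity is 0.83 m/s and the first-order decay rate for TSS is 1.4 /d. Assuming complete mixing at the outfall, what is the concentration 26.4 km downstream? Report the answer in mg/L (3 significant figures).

5.13 mg/L

30.5 L/s = 0.0305 m³/s.
After complete mixing, C₀ = (0.0305·48.8 + 0.41·5.6) / 0.4405 = 8.591 mg/L.
Travel time t = 2.64e+04 m / 0.83 m/s = 3.181e+04 s = 0.3681 d.
C = 8.591·exp(−1.4·0.3681) = 8.591·0.5973 = 5.131 mg/L.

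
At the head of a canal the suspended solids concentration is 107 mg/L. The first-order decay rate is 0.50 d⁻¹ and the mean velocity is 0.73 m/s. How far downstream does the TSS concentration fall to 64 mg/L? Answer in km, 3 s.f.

From C = C₀·e^(−kt), t = ln(C₀/C)/k = ln(107/64)/0.50 = 0.5139/0.50 = 1.028 d.
Distance = v·t = 0.73 m/s × 8.881e+04 s = 6.483e+04 m = 64.83 km.

64.8 km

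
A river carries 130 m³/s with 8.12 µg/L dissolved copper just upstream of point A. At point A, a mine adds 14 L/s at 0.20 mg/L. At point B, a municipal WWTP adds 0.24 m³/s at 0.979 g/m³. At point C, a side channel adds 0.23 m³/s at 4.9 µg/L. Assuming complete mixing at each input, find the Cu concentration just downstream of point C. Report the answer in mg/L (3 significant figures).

0.00992 mg/L

8.12 µg/L = 0.00812 mg/L.
14 L/s = 0.014 m³/s.
After input A: C = (130·0.00812 + 0.014·0.2) / 130 = 0.008141 mg/L.
After input B: C = (130·0.008141 + 0.24·0.979) / 130.3 = 0.00993 mg/L.
4.9 µg/L = 0.0049 mg/L.
After input C: C = (130.3·0.00993 + 0.23·0.0049) / 130.5 = 0.009921 mg/L.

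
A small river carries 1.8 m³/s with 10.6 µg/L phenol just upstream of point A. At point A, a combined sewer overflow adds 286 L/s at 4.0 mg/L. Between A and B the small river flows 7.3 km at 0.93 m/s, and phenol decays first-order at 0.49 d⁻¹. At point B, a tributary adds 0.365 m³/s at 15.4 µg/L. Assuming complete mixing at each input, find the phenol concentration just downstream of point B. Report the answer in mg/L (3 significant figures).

10.6 µg/L = 0.0106 mg/L.
286 L/s = 0.286 m³/s.
After input A: C = (1.8·0.0106 + 0.286·4) / 2.086 = 0.5576 mg/L.
Over the 7.3 km reach to input B (t = 7849 s = 0.09085 d), decay gives C = 0.5576·exp(−0.49·0.09085) = 0.5333 mg/L.
15.4 µg/L = 0.0154 mg/L.
After input B: C = (2.086·0.5333 + 0.365·0.0154) / 2.451 = 0.4562 mg/L.

0.456 mg/L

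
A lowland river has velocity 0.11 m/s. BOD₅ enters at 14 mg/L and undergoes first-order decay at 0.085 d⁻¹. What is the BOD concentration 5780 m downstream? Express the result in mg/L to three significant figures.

Travel time t = 5780 m / 0.11 m/s = 5780/0.11 = 5.255e+04 s = 0.6082 d.
First-order decay: C = 14·exp(−0.085·0.6082) = 14·0.9496 = 13.29 mg/L.

13.3 mg/L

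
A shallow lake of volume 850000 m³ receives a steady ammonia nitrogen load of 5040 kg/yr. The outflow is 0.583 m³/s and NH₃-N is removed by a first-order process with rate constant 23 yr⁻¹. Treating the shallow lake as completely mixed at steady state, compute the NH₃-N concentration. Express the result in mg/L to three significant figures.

0.133 mg/L

Outflow Q = 0.583 m³/s × 3.156e+07 s/yr = 1.84e+07 m³/yr.
Steady-state CSTR mass balance: W = Q·C + k·V·C, so C = W/(Q + kV).
Q + kV = 1.84e+07 + 23·850000 = 3.795e+07 m³/yr.
C = 5040/3.795e+07 = 0.0001328 kg/m³ = 0.1328 mg/L.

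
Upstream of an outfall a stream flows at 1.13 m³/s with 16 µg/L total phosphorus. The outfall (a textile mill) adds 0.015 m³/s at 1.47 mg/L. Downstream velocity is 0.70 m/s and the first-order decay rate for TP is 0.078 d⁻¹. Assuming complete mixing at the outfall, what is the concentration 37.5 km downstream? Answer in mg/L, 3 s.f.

16 µg/L = 0.016 mg/L.
After complete mixing, C₀ = (0.015·1.47 + 1.13·0.016) / 1.145 = 0.03505 mg/L.
Travel time t = 3.75e+04 m / 0.70 m/s = 5.357e+04 s = 0.62 d.
C = 0.03505·exp(−0.078·0.62) = 0.03505·0.9528 = 0.03339 mg/L.

0.0334 mg/L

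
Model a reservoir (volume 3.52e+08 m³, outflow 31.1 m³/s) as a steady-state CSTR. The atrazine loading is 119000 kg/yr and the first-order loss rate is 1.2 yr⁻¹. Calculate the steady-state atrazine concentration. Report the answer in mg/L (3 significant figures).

0.0848 mg/L

Outflow Q = 31.1 m³/s × 3.156e+07 s/yr = 9.814e+08 m³/yr.
Steady-state CSTR mass balance: W = Q·C + k·V·C, so C = W/(Q + kV).
Q + kV = 9.814e+08 + 1.2·3.52e+08 = 1.404e+09 m³/yr.
C = 119000/1.404e+09 = 8.477e-05 kg/m³ = 0.08477 mg/L.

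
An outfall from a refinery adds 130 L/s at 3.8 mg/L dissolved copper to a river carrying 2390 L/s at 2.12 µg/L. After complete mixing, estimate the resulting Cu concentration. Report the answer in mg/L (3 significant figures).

130 L/s = 0.13 m³/s.
2390 L/s = 2.39 m³/s.
2.12 µg/L = 0.00212 mg/L.
Flow-weighted mixing gives C = (0.13·3.8 + 2.39·0.00212) / (0.13 + 2.39) = 0.4991/2.52 = 0.198 mg/L.

0.198 mg/L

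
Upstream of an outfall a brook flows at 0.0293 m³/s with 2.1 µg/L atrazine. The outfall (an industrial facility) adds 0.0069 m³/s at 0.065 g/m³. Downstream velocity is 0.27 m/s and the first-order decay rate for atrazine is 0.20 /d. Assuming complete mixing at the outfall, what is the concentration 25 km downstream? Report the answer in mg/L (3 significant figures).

0.0114 mg/L

2.1 µg/L = 0.0021 mg/L.
After complete mixing, C₀ = (0.0069·0.065 + 0.0293·0.0021) / 0.0362 = 0.01409 mg/L.
Travel time t = 2.5e+04 m / 0.27 m/s = 9.259e+04 s = 1.072 d.
C = 0.01409·exp(−0.20·1.072) = 0.01409·0.8071 = 0.01137 mg/L.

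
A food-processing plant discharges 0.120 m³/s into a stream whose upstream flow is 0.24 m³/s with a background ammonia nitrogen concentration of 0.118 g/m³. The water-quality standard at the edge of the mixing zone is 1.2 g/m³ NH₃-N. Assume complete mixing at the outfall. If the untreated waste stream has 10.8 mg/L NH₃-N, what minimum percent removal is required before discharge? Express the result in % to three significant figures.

Mass balance: 1.2·0.36 = 0.12·Cₑ + 0.24·0.118.
Cₑ = (0.432 − 0.02832) / 0.12 = 3.364 mg/L.
Required removal = 1 − 3.364/10.8 = 68.85 %.

68.9 %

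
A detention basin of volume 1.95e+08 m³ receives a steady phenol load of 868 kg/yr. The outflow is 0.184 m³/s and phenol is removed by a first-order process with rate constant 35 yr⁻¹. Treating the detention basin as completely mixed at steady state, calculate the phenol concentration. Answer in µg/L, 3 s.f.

Outflow Q = 0.184 m³/s × 3.156e+07 s/yr = 5.807e+06 m³/yr.
Steady-state CSTR mass balance: W = Q·C + k·V·C, so C = W/(Q + kV).
Q + kV = 5.807e+06 + 35·1.95e+08 = 6.831e+09 m³/yr.
C = 868/6.831e+09 = 1.271e-07 kg/m³ = 0.0001271 mg/L = 0.1271 µg/L.

0.127 µg/L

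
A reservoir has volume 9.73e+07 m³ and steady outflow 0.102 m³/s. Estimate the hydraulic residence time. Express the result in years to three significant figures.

Q = 0.102 m³/s × 3.156e+07 s/yr = 3.219e+06 m³/yr.
Hydraulic residence time τ = V/Q = 9.73e+07/3.219e+06 = 30.23 yr.

30.2 yr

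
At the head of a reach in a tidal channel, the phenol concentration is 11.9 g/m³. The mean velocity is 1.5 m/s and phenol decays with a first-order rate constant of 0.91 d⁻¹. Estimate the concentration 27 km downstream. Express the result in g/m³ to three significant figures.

Travel time t = 27 km / 1.5 m/s = 2.7e+04/1.5 = 1.8e+04 s = 0.2083 d.
First-order decay: C = 11.9·exp(−0.91·0.2083) = 11.9·0.8273 = 9.845 g/m³.

9.84 g/m³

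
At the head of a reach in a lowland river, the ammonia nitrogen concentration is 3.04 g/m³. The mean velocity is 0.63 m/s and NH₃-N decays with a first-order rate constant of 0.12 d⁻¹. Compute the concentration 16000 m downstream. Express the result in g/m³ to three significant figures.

Travel time t = 16000 m / 0.63 m/s = 1.6e+04/0.63 = 2.54e+04 s = 0.2939 d.
First-order decay: C = 3.04·exp(−0.12·0.2939) = 3.04·0.9653 = 2.935 g/m³.

2.93 g/m³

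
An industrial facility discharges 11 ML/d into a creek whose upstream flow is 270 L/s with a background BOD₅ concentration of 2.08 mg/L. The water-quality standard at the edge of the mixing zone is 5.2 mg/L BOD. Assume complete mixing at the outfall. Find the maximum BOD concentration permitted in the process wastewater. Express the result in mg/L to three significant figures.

11.8 mg/L

11 ML/d = 0.1273 m³/s.
270 L/s = 0.27 m³/s.
Mass balance: 5.2·0.3973 = 0.1273·Cₑ + 0.27·2.08.
Cₑ = (2.066 − 0.5616) / 0.1273 = 11.82 mg/L.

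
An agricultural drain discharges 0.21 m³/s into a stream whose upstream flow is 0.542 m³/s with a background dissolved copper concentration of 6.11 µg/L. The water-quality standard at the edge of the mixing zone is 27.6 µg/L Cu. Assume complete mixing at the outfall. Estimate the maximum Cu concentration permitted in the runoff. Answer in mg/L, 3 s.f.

0.0831 mg/L

6.11 µg/L = 0.00611 mg/L.
27.6 µg/L = 0.0276 mg/L.
Mass balance: 0.0276·0.752 = 0.21·Cₑ + 0.542·0.00611.
Cₑ = (0.02076 − 0.003312) / 0.21 = 0.08306 mg/L.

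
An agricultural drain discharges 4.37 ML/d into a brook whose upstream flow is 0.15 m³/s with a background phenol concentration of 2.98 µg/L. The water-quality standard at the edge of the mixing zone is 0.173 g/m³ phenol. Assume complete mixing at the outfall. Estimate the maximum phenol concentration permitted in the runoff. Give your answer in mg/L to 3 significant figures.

4.37 ML/d = 0.05058 m³/s.
2.98 µg/L = 0.00298 mg/L.
Mass balance: 0.173·0.2006 = 0.05058·Cₑ + 0.15·0.00298.
Cₑ = (0.0347 − 0.000447) / 0.05058 = 0.6772 mg/L.

0.677 mg/L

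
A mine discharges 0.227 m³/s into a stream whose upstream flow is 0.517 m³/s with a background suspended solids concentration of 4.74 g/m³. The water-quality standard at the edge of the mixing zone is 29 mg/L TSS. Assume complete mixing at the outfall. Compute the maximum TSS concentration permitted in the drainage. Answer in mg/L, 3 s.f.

84.3 mg/L

Mass balance: 29·0.744 = 0.227·Cₑ + 0.517·4.74.
Cₑ = (21.58 − 2.451) / 0.227 = 84.25 mg/L.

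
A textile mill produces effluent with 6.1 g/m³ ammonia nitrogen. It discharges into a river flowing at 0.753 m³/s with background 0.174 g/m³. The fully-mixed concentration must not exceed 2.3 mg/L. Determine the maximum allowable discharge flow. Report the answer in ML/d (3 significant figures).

Mass balance at complete mixing: C_std·(Q_w + Q_r) = Q_w·C_e + Q_r·C_b.
Rearranging, Q_w = Q_r·(C_std − C_b)/(C_e − C_std) = 0.753·(2.3 − 0.174) / (6.1 − 2.3) = 0.4213 m³/s.
= 36.4 ML/d.

36.4 ML/d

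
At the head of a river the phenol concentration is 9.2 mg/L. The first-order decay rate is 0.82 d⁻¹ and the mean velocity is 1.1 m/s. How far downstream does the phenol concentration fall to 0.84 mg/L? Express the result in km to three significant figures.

277 km

From C = C₀·e^(−kt), t = ln(C₀/C)/k = ln(9.2/0.84)/0.82 = 2.394/0.82 = 2.919 d.
Distance = v·t = 1.1 m/s × 2.522e+05 s = 2.774e+05 m = 277.4 km.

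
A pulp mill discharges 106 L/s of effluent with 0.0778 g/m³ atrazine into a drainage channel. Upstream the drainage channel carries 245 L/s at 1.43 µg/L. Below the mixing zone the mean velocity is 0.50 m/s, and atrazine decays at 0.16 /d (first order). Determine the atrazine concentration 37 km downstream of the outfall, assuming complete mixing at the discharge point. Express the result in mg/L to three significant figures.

0.0214 mg/L

106 L/s = 0.106 m³/s.
245 L/s = 0.245 m³/s.
1.43 µg/L = 0.00143 mg/L.
After complete mixing, C₀ = (0.106·0.0778 + 0.245·0.00143) / 0.351 = 0.02449 mg/L.
Travel time t = 3.7e+04 m / 0.50 m/s = 7.4e+04 s = 0.8565 d.
C = 0.02449·exp(−0.16·0.8565) = 0.02449·0.8719 = 0.02136 mg/L.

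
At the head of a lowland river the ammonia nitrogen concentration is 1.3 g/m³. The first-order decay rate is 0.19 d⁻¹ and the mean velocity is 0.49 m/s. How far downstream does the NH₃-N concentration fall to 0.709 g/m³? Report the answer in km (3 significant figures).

135 km

From C = C₀·e^(−kt), t = ln(C₀/C)/k = ln(1.3/0.709)/0.19 = 0.6063/0.19 = 3.191 d.
Distance = v·t = 0.49 m/s × 2.757e+05 s = 1.351e+05 m = 135.1 km.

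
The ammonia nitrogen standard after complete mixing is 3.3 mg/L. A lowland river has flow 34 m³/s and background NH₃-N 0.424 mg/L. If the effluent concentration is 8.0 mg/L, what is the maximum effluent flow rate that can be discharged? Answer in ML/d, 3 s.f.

1800 ML/d

Mass balance at complete mixing: C_std·(Q_w + Q_r) = Q_w·C_e + Q_r·C_b.
Rearranging, Q_w = Q_r·(C_std − C_b)/(C_e − C_std) = 34·(3.3 − 0.424) / (8 − 3.3) = 20.81 m³/s.
= 1798 ML/d.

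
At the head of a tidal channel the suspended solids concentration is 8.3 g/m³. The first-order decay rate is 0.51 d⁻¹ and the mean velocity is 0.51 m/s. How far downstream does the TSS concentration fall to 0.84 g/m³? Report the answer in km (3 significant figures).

198 km

From C = C₀·e^(−kt), t = ln(C₀/C)/k = ln(8.3/0.84)/0.51 = 2.291/0.51 = 4.491 d.
Distance = v·t = 0.51 m/s × 3.881e+05 s = 1.979e+05 m = 197.9 km.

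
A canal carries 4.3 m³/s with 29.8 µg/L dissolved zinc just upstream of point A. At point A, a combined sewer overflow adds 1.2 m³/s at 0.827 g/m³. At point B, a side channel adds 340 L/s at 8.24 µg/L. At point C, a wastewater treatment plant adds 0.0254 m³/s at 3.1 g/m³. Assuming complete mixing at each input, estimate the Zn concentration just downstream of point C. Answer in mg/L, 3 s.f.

29.8 µg/L = 0.0298 mg/L.
After input A: C = (4.3·0.0298 + 1.2·0.827) / 5.5 = 0.2037 mg/L.
340 L/s = 0.34 m³/s.
8.24 µg/L = 0.00824 mg/L.
After input B: C = (5.5·0.2037 + 0.34·0.00824) / 5.84 = 0.1924 mg/L.
After input C: C = (5.84·0.1924 + 0.0254·3.1) / 5.865 = 0.2049 mg/L.

0.205 mg/L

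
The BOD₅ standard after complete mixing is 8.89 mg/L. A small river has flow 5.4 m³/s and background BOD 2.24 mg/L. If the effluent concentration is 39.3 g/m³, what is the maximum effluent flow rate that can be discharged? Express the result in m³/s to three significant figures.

1.18 m³/s

Mass balance at complete mixing: C_std·(Q_w + Q_r) = Q_w·C_e + Q_r·C_b.
Rearranging, Q_w = Q_r·(C_std − C_b)/(C_e − C_std) = 5.4·(8.89 − 2.24) / (39.3 − 8.89) = 1.181 m³/s.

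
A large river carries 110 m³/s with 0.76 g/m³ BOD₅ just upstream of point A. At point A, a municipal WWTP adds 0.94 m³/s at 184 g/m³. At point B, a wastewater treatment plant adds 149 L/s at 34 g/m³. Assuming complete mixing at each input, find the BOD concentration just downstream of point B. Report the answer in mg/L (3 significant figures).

2.36 mg/L

After input A: C = (110·0.76 + 0.94·184) / 110.9 = 2.313 mg/L.
149 L/s = 0.149 m³/s.
After input B: C = (110.9·2.313 + 0.149·34) / 111.1 = 2.355 mg/L.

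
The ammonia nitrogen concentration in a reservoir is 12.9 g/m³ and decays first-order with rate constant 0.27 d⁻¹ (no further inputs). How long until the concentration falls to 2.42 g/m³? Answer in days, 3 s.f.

6.20 d

t = ln(C₀/C)/k = ln(12.9/2.42)/0.27 = 1.673/0.27 = 6.198 d.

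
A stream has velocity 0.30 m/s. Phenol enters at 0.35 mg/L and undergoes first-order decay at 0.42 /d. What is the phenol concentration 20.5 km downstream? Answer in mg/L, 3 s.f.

0.251 mg/L

Travel time t = 20.5 km / 0.30 m/s = 2.05e+04/0.30 = 6.833e+04 s = 0.7909 d.
First-order decay: C = 0.35·exp(−0.42·0.7909) = 0.35·0.7174 = 0.2511 mg/L.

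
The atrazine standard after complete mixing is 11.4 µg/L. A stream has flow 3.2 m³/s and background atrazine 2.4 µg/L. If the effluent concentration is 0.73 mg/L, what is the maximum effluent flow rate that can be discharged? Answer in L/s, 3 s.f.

40.1 L/s

2.4 µg/L = 0.0024 mg/L.
11.4 µg/L = 0.0114 mg/L.
Mass balance at complete mixing: C_std·(Q_w + Q_r) = Q_w·C_e + Q_r·C_b.
Rearranging, Q_w = Q_r·(C_std − C_b)/(C_e − C_std) = 3.2·(0.0114 − 0.0024) / (0.73 − 0.0114) = 0.04008 m³/s.
= 40.08 L/s.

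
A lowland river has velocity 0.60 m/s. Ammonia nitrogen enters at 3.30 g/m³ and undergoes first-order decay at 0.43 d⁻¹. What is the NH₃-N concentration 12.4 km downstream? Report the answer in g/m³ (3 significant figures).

2.98 g/m³

Travel time t = 12.4 km / 0.60 m/s = 1.24e+04/0.60 = 2.067e+04 s = 0.2392 d.
First-order decay: C = 3.30·exp(−0.43·0.2392) = 3.30·0.9023 = 2.977 g/m³.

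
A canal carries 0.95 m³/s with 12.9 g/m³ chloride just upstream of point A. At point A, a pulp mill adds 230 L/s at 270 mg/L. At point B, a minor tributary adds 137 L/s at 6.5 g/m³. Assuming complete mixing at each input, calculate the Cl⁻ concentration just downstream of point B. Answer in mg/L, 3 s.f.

230 L/s = 0.23 m³/s.
After input A: C = (0.95·12.9 + 0.23·270) / 1.18 = 63.01 mg/L.
137 L/s = 0.137 m³/s.
After input B: C = (1.18·63.01 + 0.137·6.5) / 1.317 = 57.13 mg/L.

57.1 mg/L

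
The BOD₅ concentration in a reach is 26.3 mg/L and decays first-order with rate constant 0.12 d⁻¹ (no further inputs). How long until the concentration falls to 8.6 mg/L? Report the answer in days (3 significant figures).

9.32 d

t = ln(C₀/C)/k = ln(26.3/8.6)/0.12 = 1.118/0.12 = 9.315 d.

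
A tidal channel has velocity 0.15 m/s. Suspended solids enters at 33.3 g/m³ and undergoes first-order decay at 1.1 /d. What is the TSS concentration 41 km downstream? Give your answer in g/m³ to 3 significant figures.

1.03 g/m³

Travel time t = 41 km / 0.15 m/s = 4.1e+04/0.15 = 2.733e+05 s = 3.164 d.
First-order decay: C = 33.3·exp(−1.1·3.164) = 33.3·0.03081 = 1.026 g/m³.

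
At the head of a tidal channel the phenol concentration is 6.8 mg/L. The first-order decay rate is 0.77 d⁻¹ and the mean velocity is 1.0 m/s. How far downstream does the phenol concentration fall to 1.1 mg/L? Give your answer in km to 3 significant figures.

204 km

From C = C₀·e^(−kt), t = ln(C₀/C)/k = ln(6.8/1.1)/0.77 = 1.822/0.77 = 2.366 d.
Distance = v·t = 1.0 m/s × 2.044e+05 s = 2.044e+05 m = 204.4 km.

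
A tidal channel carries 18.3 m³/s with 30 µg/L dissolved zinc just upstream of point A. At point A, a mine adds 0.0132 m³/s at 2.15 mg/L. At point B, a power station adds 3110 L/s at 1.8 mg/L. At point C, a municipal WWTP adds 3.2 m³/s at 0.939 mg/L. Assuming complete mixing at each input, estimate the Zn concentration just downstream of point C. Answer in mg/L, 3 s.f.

30 µg/L = 0.03 mg/L.
After input A: C = (18.3·0.03 + 0.0132·2.15) / 18.31 = 0.03153 mg/L.
3110 L/s = 3.11 m³/s.
After input B: C = (18.31·0.03153 + 3.11·1.8) / 21.42 = 0.2883 mg/L.
After input C: C = (21.42·0.2883 + 3.2·0.939) / 24.62 = 0.3728 mg/L.

0.373 mg/L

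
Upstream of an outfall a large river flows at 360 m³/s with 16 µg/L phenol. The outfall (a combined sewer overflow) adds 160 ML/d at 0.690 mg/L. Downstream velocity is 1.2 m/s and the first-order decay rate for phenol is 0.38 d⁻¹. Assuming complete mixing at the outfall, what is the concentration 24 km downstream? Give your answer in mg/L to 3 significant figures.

0.0178 mg/L

160 ML/d = 1.852 m³/s.
16 µg/L = 0.016 mg/L.
After complete mixing, C₀ = (1.852·0.69 + 360·0.016) / 361.9 = 0.01945 mg/L.
Travel time t = 2.4e+04 m / 1.2 m/s = 2e+04 s = 0.2315 d.
C = 0.01945·exp(−0.38·0.2315) = 0.01945·0.9158 = 0.01781 mg/L.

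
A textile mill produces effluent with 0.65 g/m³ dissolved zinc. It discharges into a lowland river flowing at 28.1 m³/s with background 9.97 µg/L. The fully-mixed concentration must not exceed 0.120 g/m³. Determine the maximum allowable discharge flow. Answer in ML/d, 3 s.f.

504 ML/d

9.97 µg/L = 0.00997 mg/L.
Mass balance at complete mixing: C_std·(Q_w + Q_r) = Q_w·C_e + Q_r·C_b.
Rearranging, Q_w = Q_r·(C_std − C_b)/(C_e − C_std) = 28.1·(0.12 − 0.00997) / (0.65 − 0.12) = 5.834 m³/s.
= 504 ML/d.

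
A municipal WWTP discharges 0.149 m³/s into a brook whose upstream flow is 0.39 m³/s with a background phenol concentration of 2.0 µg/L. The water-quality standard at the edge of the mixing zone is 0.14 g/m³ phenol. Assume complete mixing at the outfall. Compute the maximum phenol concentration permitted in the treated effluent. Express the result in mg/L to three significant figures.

0.501 mg/L

2.0 µg/L = 0.002 mg/L.
Mass balance: 0.14·0.539 = 0.149·Cₑ + 0.39·0.002.
Cₑ = (0.07546 − 0.00078) / 0.149 = 0.5012 mg/L.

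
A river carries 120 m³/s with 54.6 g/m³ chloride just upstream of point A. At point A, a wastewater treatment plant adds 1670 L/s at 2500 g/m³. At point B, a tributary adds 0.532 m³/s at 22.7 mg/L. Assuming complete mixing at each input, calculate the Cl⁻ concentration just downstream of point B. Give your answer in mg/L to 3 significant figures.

87.9 mg/L

1670 L/s = 1.67 m³/s.
After input A: C = (120·54.6 + 1.67·2500) / 121.7 = 88.16 mg/L.
After input B: C = (121.7·88.16 + 0.532·22.7) / 122.2 = 87.88 mg/L.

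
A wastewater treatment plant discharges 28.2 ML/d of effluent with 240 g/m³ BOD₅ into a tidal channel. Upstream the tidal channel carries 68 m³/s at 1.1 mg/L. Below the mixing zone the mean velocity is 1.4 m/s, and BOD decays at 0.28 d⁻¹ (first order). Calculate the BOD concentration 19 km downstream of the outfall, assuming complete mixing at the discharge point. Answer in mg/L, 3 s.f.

28.2 ML/d = 0.3264 m³/s.
After complete mixing, C₀ = (0.3264·240 + 68·1.1) / 68.33 = 2.241 mg/L.
Travel time t = 1.9e+04 m / 1.4 m/s = 1.357e+04 s = 0.1571 d.
C = 2.241·exp(−0.28·0.1571) = 2.241·0.957 = 2.145 mg/L.

2.14 mg/L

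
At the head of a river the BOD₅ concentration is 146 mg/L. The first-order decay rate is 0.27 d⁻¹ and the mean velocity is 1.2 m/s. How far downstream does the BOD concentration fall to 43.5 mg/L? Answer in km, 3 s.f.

From C = C₀·e^(−kt), t = ln(C₀/C)/k = ln(146/43.5)/0.27 = 1.211/0.27 = 4.485 d.
Distance = v·t = 1.2 m/s × 3.875e+05 s = 4.65e+05 m = 465 km.

465 km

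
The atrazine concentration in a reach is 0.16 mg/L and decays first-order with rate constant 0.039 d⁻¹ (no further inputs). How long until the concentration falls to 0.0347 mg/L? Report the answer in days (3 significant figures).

39.2 d

t = ln(C₀/C)/k = ln(0.16/0.0347)/0.039 = 1.528/0.039 = 39.19 d.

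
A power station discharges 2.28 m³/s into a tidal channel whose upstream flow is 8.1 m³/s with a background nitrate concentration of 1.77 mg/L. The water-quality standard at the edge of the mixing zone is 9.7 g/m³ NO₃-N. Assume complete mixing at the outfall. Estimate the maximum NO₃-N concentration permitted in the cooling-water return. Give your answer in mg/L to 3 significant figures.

Mass balance: 9.7·10.38 = 2.28·Cₑ + 8.1·1.77.
Cₑ = (100.7 − 14.34) / 2.28 = 37.87 mg/L.

37.9 mg/L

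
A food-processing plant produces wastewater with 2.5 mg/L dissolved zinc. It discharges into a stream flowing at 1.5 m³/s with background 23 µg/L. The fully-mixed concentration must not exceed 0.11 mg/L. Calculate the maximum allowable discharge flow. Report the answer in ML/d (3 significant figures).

4.72 ML/d

23 µg/L = 0.023 mg/L.
Mass balance at complete mixing: C_std·(Q_w + Q_r) = Q_w·C_e + Q_r·C_b.
Rearranging, Q_w = Q_r·(C_std − C_b)/(C_e − C_std) = 1.5·(0.11 − 0.023) / (2.5 − 0.11) = 0.0546 m³/s.
= 4.718 ML/d.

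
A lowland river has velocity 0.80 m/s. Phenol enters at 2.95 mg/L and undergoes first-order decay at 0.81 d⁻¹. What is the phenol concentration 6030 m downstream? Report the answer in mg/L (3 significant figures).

Travel time t = 6030 m / 0.80 m/s = 6030/0.80 = 7538 s = 0.08724 d.
First-order decay: C = 2.95·exp(−0.81·0.08724) = 2.95·0.9318 = 2.749 mg/L.

2.75 mg/L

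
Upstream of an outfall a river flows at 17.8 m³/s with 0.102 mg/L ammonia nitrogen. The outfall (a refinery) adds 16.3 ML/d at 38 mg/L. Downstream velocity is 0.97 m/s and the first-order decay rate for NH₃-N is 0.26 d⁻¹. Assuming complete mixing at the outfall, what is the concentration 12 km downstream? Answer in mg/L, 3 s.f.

16.3 ML/d = 0.1887 m³/s.
After complete mixing, C₀ = (0.1887·38 + 17.8·0.102) / 17.99 = 0.4995 mg/L.
Travel time t = 1.2e+04 m / 0.97 m/s = 1.237e+04 s = 0.1432 d.
C = 0.4995·exp(−0.26·0.1432) = 0.4995·0.9635 = 0.4812 mg/L.

0.481 mg/L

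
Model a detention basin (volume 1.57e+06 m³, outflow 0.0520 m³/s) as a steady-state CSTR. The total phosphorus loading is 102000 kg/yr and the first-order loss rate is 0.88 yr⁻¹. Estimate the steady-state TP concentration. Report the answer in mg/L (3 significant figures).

Outflow Q = 0.0520 m³/s × 3.156e+07 s/yr = 1.641e+06 m³/yr.
Steady-state CSTR mass balance: W = Q·C + k·V·C, so C = W/(Q + kV).
Q + kV = 1.641e+06 + 0.88·1.57e+06 = 3.023e+06 m³/yr.
C = 102000/3.023e+06 = 0.03375 kg/m³ = 33.75 mg/L.

33.7 mg/L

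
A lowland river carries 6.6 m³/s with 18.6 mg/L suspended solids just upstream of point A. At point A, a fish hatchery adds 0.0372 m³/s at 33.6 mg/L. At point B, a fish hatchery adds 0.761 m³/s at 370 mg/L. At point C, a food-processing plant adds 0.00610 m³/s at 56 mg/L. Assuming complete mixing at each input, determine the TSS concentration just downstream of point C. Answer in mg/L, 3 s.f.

After input A: C = (6.6·18.6 + 0.0372·33.6) / 6.637 = 18.68 mg/L.
After input B: C = (6.637·18.68 + 0.761·370) / 7.398 = 54.82 mg/L.
After input C: C = (7.398·54.82 + 0.0061·56) / 7.404 = 54.82 mg/L.

54.8 mg/L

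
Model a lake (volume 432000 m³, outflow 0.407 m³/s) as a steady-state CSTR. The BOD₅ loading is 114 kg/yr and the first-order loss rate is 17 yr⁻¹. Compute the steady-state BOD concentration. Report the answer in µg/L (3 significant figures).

Outflow Q = 0.407 m³/s × 3.156e+07 s/yr = 1.284e+07 m³/yr.
Steady-state CSTR mass balance: W = Q·C + k·V·C, so C = W/(Q + kV).
Q + kV = 1.284e+07 + 17·432000 = 2.019e+07 m³/yr.
C = 114/2.019e+07 = 5.647e-06 kg/m³ = 0.005647 mg/L = 5.647 µg/L.

5.65 µg/L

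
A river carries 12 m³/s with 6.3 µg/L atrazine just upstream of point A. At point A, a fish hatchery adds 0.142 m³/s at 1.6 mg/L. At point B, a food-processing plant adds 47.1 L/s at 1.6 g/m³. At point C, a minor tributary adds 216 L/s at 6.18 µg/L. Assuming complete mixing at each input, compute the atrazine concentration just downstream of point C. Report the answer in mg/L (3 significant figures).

6.3 µg/L = 0.0063 mg/L.
After input A: C = (12·0.0063 + 0.142·1.6) / 12.14 = 0.02494 mg/L.
47.1 L/s = 0.0471 m³/s.
After input B: C = (12.14·0.02494 + 0.0471·1.6) / 12.19 = 0.03102 mg/L.
216 L/s = 0.216 m³/s.
6.18 µg/L = 0.00618 mg/L.
After input C: C = (12.19·0.03102 + 0.216·0.00618) / 12.41 = 0.03059 mg/L.

0.0306 mg/L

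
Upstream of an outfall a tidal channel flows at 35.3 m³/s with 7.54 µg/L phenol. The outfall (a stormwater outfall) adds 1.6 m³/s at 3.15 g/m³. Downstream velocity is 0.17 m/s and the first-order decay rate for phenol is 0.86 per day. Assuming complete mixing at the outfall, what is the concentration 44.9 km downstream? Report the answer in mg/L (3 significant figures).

7.54 µg/L = 0.00754 mg/L.
After complete mixing, C₀ = (1.6·3.15 + 35.3·0.00754) / 36.9 = 0.1438 mg/L.
Travel time t = 4.49e+04 m / 0.17 m/s = 2.641e+05 s = 3.057 d.
C = 0.1438·exp(−0.86·3.057) = 0.1438·0.07215 = 0.01038 mg/L.

0.0104 mg/L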